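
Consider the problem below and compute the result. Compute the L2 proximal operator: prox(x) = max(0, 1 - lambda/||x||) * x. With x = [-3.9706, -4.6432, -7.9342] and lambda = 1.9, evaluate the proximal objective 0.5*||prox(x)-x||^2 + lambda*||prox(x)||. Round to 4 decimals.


Step 1: Compute ||x||.
||x|| = 10.0138
Step 2: Compute scaling factor.
scale = max(0, 1 - 1.9/10.0138) = 0.8103
Step 3: prox(x) = [-3.2172, -3.7622, -6.4288]
||prox(x)|| = 8.1138
Step 4: Proximal objective.
0.5*||prox-x||^2 = 1.805
lambda*||prox|| = 15.4162
Total = 17.2212


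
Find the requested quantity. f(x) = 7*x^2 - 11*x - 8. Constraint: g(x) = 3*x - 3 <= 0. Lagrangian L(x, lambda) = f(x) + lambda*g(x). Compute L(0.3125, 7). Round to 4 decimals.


Step 1: Evaluate f(x).
f(0.3125) = 7*0.3125^2 - 11*0.3125 - 8 = -10.7539
Step 2: Evaluate g(x).
g(0.3125) = 3*0.3125 - 3 = -2.0625
Step 3: Compute Lagrangian.
L = -10.7539 + 7*-2.0625 = -25.1914


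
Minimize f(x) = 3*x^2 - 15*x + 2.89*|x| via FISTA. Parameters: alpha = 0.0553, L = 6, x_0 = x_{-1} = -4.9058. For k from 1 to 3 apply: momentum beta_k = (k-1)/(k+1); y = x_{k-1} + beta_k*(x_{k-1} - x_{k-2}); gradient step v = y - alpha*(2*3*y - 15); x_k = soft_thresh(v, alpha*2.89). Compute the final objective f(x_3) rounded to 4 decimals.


FISTA on f(x) = 3*x^2 - 15*x + 2.89*|x|
L = 6, alpha = 0.0553
Iteration 1: beta = 0.0, y = -4.9058 + 0.0*(-4.9058 + 4.9058) = -4.9058
  grad(y) = -44.4348, v = y - alpha*grad = -2.4486
  prox(v) = soft_thresh(-2.4486, 0.1598) = -2.2887
Iteration 2: beta = 0.3333, y = -2.2887 + 0.3333*(-2.2887 + 4.9058) = -1.4164
  grad(y) = -23.4983, v = y - alpha*grad = -0.1169
  prox(v) = soft_thresh(-0.1169, 0.1598) = 0.0
Iteration 3: beta = 0.5, y = 0.0 + 0.5*(0.0 + 2.2887) = 1.1444
  grad(y) = -8.1338, v = y - alpha*grad = 1.5942
  prox(v) = soft_thresh(1.5942, 0.1598) = 1.4344
f(x_3) = 3*1.4344^2 - 15*1.4344 + 2.89*|1.4344| = -11.1979


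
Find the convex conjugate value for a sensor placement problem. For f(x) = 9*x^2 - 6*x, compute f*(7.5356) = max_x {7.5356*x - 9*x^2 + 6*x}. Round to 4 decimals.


f*(y) = sup_x {y*x - a*x^2 - b*x} = sup_x {(y-b)*x - a*x^2}
FOC: (y - b) - 2a*x = 0 => x* = (y - b)/(2a)
x* = (7.5356 + 6)/(2*9) = 0.752
f*(7.5356) = (y-b)^2/(4a) = (7.5356 + 6)^2/(4*9)
= 183.2125/36 = 5.0892


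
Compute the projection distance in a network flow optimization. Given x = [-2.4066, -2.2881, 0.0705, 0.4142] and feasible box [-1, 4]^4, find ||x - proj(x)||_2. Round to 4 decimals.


Project each component onto [-1, 4].
clip(-2.4066) = -1.0, clip(-2.2881) = -1.0, clip(0.0705) = 0.0705, clip(0.4142) = 0.4142
Projection = [-1.0, -1.0, 0.0705, 0.4142]
Squared diffs: [1.9785, 1.6592, 0.0, 0.0]
Distance = sqrt(3.6377) = 1.9073


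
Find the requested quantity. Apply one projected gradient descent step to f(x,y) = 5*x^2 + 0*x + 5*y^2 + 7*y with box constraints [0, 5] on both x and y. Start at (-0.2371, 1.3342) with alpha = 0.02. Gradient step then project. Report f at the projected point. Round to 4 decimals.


Step 1: Compute gradient at (-0.2371, 1.3342).
grad_x = 2*5*-0.2371 + 0 = -2.371
grad_y = 2*5*1.3342 + 7 = 20.342
Step 2: Gradient step.
x_raw = -0.2371 - 0.02*-2.371 = -0.1897
y_raw = 1.3342 - 0.02*20.342 = 0.9274
Step 3: Project onto [0, 5].
x_proj = clip(-0.1897) = 0.0
y_proj = clip(0.9274) = 0.9274
Step 4: Evaluate f.
f(0.0, 0.9274) = 10.7915


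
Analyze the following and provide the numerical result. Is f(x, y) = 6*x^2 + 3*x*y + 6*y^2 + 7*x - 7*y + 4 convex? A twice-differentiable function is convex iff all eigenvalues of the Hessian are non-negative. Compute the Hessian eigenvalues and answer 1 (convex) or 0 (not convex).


The Hessian of f(x,y) = 6*x^2 + 3*x*y + 6*y^2 + 7*x - 7*y + 4 is:
H = [[12, 3], [3, 12]]
Trace = 12 + 12 = 24
Determinant = 12*12 - (3)^2 = 135
Discriminant = (24)^2 - 4*135 = 36.0
Eigenvalues: lambda_1 = 9.0, lambda_2 = 15.0
The function is convex.

1


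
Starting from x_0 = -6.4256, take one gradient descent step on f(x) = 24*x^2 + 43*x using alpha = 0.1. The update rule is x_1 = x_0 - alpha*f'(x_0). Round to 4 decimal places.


We compute the gradient at x_0 and apply the update.
f'(x) = 48*x + 43
f'(-6.4256) = 48*-6.4256 + 43 = -265.4288
x_1 = -6.4256 - 0.1*-265.4288 = 20.1173


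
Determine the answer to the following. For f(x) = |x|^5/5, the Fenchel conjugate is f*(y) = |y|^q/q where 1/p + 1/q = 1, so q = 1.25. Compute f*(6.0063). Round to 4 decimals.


The conjugate exponent q satisfies 1/p + 1/q = 1.
p = 5, so q = 5/(5 - 1) = 1.25
|y|^q = 6.0063^1.25 = 9.4028
f*(6.0063) = 9.4028 / 1.25 = 7.5223


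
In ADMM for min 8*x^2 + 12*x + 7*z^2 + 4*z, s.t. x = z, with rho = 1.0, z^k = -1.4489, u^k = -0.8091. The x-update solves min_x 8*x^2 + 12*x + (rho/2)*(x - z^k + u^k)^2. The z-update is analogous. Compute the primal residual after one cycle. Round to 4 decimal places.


ADMM iteration with rho = 1.0, z^k = -1.4489, u^k = -0.8091
Step 1: x-update.
Minimize 8*x^2 + 12*x + (1.0/2)*(x + 1.4489 - 0.8091)^2
FOC: (2*8 + 1.0)*x = -12 + 1.0*(-1.4489 + 0.8091)
x^{k+1} = -0.7435
Step 2: z-update.
Minimize 7*z^2 + 4*z + (1.0/2)*(-0.7435 - z - 0.8091)^2
FOC: (2*7 + 1.0)*z = -4 + 1.0*(-0.7435 - 0.8091)
z^{k+1} = -0.3702
Step 3: u-update.
u^{k+1} = -0.8091 - 0.7435 + 0.3702 = -1.1824
Step 4: Primal residual = |-0.7435 + 0.3702| = 0.3733


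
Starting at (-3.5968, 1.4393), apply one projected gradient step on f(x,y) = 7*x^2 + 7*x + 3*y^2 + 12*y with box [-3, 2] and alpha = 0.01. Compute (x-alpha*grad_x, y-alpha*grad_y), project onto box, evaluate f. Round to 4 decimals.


Step 1: Compute gradient at (-3.5968, 1.4393).
grad_x = 2*7*-3.5968 + 7 = -43.3552
grad_y = 2*3*1.4393 + 12 = 20.6358
Step 2: Gradient step.
x_raw = -3.5968 - 0.01*-43.3552 = -3.1632
y_raw = 1.4393 - 0.01*20.6358 = 1.2329
Step 3: Project onto [-3, 2].
x_proj = clip(-3.1632) = -3.0
y_proj = clip(1.2329) = 1.2329
Step 4: Evaluate f.
f(-3.0, 1.2329) = 61.3557


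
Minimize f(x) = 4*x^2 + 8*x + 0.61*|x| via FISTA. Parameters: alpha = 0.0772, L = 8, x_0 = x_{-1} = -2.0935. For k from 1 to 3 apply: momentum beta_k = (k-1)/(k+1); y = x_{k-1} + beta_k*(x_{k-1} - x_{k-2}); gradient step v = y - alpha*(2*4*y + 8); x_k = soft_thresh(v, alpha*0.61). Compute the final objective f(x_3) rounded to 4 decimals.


FISTA on f(x) = 4*x^2 + 8*x + 0.61*|x|
L = 8, alpha = 0.0772
Iteration 1: beta = 0.0, y = -2.0935 + 0.0*(-2.0935 + 2.0935) = -2.0935
  grad(y) = -8.748, v = y - alpha*grad = -1.4182
  prox(v) = soft_thresh(-1.4182, 0.0471) = -1.3711
Iteration 2: beta = 0.3333, y = -1.3711 + 0.3333*(-1.3711 + 2.0935) = -1.1302
  grad(y) = -1.042, v = y - alpha*grad = -1.0498
  prox(v) = soft_thresh(-1.0498, 0.0471) = -1.0027
Iteration 3: beta = 0.5, y = -1.0027 + 0.5*(-1.0027 + 1.3711) = -0.8185
  grad(y) = 1.4517, v = y - alpha*grad = -0.9306
  prox(v) = soft_thresh(-0.9306, 0.0471) = -0.8835
f(x_3) = 4*(-0.8835)^2 + 8*(-0.8835) + 0.61*|-0.8835| = -3.4068


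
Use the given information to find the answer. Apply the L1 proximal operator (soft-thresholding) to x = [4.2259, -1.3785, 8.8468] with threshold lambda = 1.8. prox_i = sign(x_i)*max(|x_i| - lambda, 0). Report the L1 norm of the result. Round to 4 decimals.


Soft-thresholding with lambda = 1.8:
prox(4.2259) = sign(4.2259)*max(|4.2259| - 1.8, 0) = 2.4259
prox(-1.3785) = sign(-1.3785)*max(|-1.3785| - 1.8, 0) = 0.0
prox(8.8468) = sign(8.8468)*max(|8.8468| - 1.8, 0) = 7.0468
prox(x) = [2.4259, 0.0, 7.0468]
||prox(x)||_1 = 2.4259 + 0.0 + 7.0468 = 9.4727


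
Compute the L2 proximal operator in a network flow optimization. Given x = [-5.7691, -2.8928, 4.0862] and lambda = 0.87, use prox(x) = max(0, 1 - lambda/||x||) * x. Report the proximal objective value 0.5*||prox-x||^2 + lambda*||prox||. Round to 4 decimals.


Step 1: Compute ||x||.
||x|| = 7.6386
Step 2: Compute scaling factor.
scale = max(0, 1 - 0.87/7.6386) = 0.8861
Step 3: prox(x) = [-5.112, -2.5633, 3.6208]
||prox(x)|| = 6.7686
Step 4: Proximal objective.
0.5*||prox-x||^2 = 0.3785
lambda*||prox|| = 5.8887
Total = 6.2671


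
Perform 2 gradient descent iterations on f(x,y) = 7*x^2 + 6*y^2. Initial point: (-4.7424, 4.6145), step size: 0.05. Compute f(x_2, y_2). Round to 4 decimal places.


Gradient descent on f(x,y) = 7*x^2 + 6*y^2.
Starting point: (-4.7424, 4.6145), alpha = 0.05
Step 1: grad_x = 2*7*-4.7424 = -66.3936, grad_y = 2*6*4.6145 = 55.374
  x_1 = -4.7424 - 0.05*-66.3936 = -1.4227
  y_1 = 4.6145 - 0.05*55.374 = 1.8458
Step 2: grad_x = 2*7*-1.4227 = -19.9181, grad_y = 2*6*1.8458 = 22.1496
  x_2 = -1.4227 - 0.05*-19.9181 = -0.4268
  y_2 = 1.8458 - 0.05*22.1496 = 0.7383
f(-0.4268, 0.7383) = 7*(-0.4268)^2 + 6*0.7383^2 = 4.5459


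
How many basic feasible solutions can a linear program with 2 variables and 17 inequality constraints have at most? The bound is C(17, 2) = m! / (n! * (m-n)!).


Each vertex corresponds to some choice of n active constraints out of m, so the number of vertices is at most C(m, n) = m! / (n!(m-n)!).
m = 17, n = 2
Numerator: 17 * 16
Denominator: 2! = 2
C(17, 2) = 136


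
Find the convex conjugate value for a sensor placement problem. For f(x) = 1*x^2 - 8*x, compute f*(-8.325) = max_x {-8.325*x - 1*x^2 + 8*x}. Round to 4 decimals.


f*(y) = sup_x {y*x - a*x^2 - b*x} = sup_x {(y-b)*x - a*x^2}
FOC: (y - b) - 2a*x = 0 => x* = (y - b)/(2a)
x* = (-8.325 + 8)/(2*1) = -0.1625
f*(-8.325) = (y-b)^2/(4a) = (-8.325 + 8)^2/(4*1)
= 0.1056/4 = 0.0264


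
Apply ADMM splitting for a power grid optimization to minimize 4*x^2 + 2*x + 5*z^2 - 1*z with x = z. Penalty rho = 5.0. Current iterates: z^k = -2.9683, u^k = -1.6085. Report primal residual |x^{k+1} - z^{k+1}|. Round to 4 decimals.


ADMM iteration with rho = 5.0, z^k = -2.9683, u^k = -1.6085
Step 1: x-update.
Minimize 4*x^2 + 2*x + (5.0/2)*(x + 2.9683 - 1.6085)^2
FOC: (2*4 + 5.0)*x = -2 + 5.0*(-2.9683 + 1.6085)
x^{k+1} = -0.6768
Step 2: z-update.
Minimize 5*z^2 - 1*z + (5.0/2)*(-0.6768 - z - 1.6085)^2
FOC: (2*5 + 5.0)*z = 1 + 5.0*(-0.6768 - 1.6085)
z^{k+1} = -0.6951
Step 3: u-update.
u^{k+1} = -1.6085 - 0.6768 + 0.6951 = -1.5902
Step 4: Primal residual = |-0.6768 + 0.6951| = 0.0183


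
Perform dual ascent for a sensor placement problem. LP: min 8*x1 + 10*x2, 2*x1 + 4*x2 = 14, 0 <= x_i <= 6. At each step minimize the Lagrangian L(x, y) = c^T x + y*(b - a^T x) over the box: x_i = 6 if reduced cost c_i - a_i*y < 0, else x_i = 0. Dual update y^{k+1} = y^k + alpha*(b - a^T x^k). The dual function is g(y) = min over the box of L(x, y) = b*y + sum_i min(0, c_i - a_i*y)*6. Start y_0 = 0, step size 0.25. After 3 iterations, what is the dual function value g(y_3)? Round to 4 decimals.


Dual ascent for LP: min 8*x1 + 10*x2, 2*x1 + 4*x2 = 14, 0 <= x_i <= 6
Step 1: y^k = 0.0, reduced costs: (8.0, 10.0)
  x^k = (0.0, 0.0), subgradient = b - a^T x = 14.0
  y^{k+1} = 0.0 + 0.25*14.0 = 3.5
Step 2: y^k = 3.5, reduced costs: (1.0, -4.0)
  x^k = (0.0, 6.0), subgradient = b - a^T x = -10.0
  y^{k+1} = 3.5 + 0.25*-10.0 = 1.0
Step 3: y^k = 1.0, reduced costs: (6.0, 6.0)
  x^k = (0.0, 0.0), subgradient = b - a^T x = 14.0
  y^{k+1} = 1.0 + 0.25*14.0 = 4.5
Dual objective at y_3 = 4.5: reduced costs (-1.0, -8.0), box minimizer x = (6.0, 6.0)
g(y_3) = b*y + (c1 - a1*y)*x1 + (c2 - a2*y)*x2 = 14*4.5 + (-1.0)*6.0 + (-8.0)*6.0 = 63.0 - 6.0 - 48.0 = 9.0


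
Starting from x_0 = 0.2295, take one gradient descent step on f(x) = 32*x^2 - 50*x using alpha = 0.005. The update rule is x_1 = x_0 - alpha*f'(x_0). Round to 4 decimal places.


We compute the gradient at x_0 and apply the update.
f'(x) = 64*x - 50
f'(0.2295) = 64*0.2295 - 50 = -35.312
x_1 = 0.2295 - 0.005*-35.312 = 0.4061


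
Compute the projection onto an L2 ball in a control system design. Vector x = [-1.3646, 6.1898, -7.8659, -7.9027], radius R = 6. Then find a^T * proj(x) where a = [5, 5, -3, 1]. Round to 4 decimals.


Step 1: Compute ||x|| (intermediates to 6 decimals).
||x|| = sqrt((-1.3646)^2 + 6.1898^2 + (-7.8659)^2 + (-7.9027)^2) = 12.825787
Step 2: Project.
Since ||x|| > R, scale = R/||x|| = 6/12.825787 = 0.467808, proj(x) = scale * x
proj(x) = [-0.638371, 2.895638, -3.679731, -3.696946]
Step 3: Dot product.
a^T * proj(x) = 5*(-0.638371) + 5*2.895638 - 3*(-3.679731) + 1*(-3.696946) = 18.6286


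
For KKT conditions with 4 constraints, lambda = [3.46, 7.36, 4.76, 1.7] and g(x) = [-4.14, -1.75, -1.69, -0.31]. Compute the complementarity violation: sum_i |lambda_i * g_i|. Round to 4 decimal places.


KKT complementary slackness check:
lambda_1 * g_1 = 3.46 * -4.14 = -14.3244
lambda_2 * g_2 = 7.36 * -1.75 = -12.88
lambda_3 * g_3 = 4.76 * -1.69 = -8.0444
lambda_4 * g_4 = 1.7 * -0.31 = -0.527
Total violation = 14.3244 + 12.88 + 8.0444 + 0.527 = 35.7758


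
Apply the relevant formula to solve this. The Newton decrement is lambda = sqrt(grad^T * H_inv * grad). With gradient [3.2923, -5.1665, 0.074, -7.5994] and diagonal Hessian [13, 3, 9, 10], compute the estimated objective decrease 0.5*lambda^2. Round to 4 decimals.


Step 1: H is diagonal, so H^(-1) * g = [0.2533, -1.7222, 0.0082, -0.7599].
Step 2: g^T H^(-1) g = sum_i g_i^2 / H_ii
  = (3.2923)^2/13 + (-5.1665)^2/3 + (0.074)^2/9 + (-7.5994)^2/10
  = 0.8338 + 8.8976 + 0.0006 + 5.7751 = 15.5071
Step 3: Objective decrease = 0.5 * g^T H^(-1) g = 7.7535


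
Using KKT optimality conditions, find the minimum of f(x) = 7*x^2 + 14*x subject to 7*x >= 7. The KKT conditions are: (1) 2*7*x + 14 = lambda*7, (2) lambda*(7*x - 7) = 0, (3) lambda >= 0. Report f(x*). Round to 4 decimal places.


Step 1: Try lambda = 0 (constraint inactive).
x_unc = -14/(2*7) = -1.0
Check: 7*-1.0 = -7.0 < 7 -- violated!
Step 2: Constraint must be active: 7*x = 7
x* = 7/7 = 1.0
lambda = (2*7*1.0 + 14)/7 = 4.0
Step 3: Compute optimal value.
f(x*) = 7*1.0^2 + 14*1.0 = 21.0


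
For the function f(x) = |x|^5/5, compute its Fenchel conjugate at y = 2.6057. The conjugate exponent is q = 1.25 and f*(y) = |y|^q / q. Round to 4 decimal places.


The conjugate exponent q satisfies 1/p + 1/q = 1.
p = 5, so q = 5/(5 - 1) = 1.25
|y|^q = 2.6057^1.25 = 3.3106
f*(2.6057) = 3.3106 / 1.25 = 2.6485


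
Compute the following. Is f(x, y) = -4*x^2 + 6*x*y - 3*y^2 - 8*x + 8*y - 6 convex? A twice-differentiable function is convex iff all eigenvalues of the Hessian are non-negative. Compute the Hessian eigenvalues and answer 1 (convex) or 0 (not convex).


The Hessian of f(x,y) = -4*x^2 + 6*x*y - 3*y^2 - 8*x + 8*y - 6 is:
H = [[-8, 6], [6, -6]]
Trace = -8 - 6 = -14
Determinant = -8*-6 - (6)^2 = 12
Discriminant = (-14)^2 - 4*12 = 148.0
Eigenvalues: lambda_1 = -13.0828, lambda_2 = -0.9172
The function is not convex.

0


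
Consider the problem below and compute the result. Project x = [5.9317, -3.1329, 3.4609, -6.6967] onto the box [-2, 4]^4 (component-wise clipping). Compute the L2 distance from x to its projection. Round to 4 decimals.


Project each component onto [-2, 4].
clip(5.9317) = 4.0, clip(-3.1329) = -2.0, clip(3.4609) = 3.4609, clip(-6.6967) = -2.0
Projection = [4.0, -2.0, 3.4609, -2.0]
Squared diffs: [3.7315, 1.2835, 0.0, 22.059]
Distance = sqrt(27.074) = 5.2033


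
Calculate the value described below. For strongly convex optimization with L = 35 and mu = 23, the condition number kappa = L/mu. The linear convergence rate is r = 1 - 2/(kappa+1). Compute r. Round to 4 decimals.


Step 1: Compute the condition number.
kappa = L/mu = 35/23 = 1.5217
Step 2: Compute the convergence rate.
r = 1 - 2/(kappa + 1) = 1 - 2*mu/(L + mu) = (L - mu)/(L + mu) = 12/58 = 0.2069


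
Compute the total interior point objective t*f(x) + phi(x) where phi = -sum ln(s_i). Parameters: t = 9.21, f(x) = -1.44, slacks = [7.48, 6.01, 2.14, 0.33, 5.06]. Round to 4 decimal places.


Step 1: Compute log-barrier.
ln values: [2.0122, 1.7934, 0.7608, -1.1087, 1.6214]
phi = -(2.0122 + 1.7934 + 0.7608 - 1.1087 + 1.6214) = -5.0792
Step 2: Compute augmented objective.
t*f(x) = 9.21*-1.44 = -13.2624
Total = -13.2624 - 5.0792 = -18.3416


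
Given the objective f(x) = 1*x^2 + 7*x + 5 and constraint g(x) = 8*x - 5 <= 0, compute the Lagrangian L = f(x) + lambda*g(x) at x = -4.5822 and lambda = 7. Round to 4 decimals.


Step 1: Evaluate f(x).
f(-4.5822) = 1*(-4.5822)^2 + 7*(-4.5822) + 5 = -6.0788
Step 2: Evaluate g(x).
g(-4.5822) = 8*-4.5822 - 5 = -41.6576
Step 3: Compute Lagrangian.
L = -6.0788 + 7*-41.6576 = -297.682


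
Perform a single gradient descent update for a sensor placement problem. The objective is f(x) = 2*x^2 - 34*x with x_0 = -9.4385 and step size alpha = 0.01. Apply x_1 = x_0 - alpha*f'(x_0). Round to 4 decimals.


We compute the gradient at x_0 and apply the update.
f'(x) = 4*x - 34
f'(-9.4385) = 4*-9.4385 - 34 = -71.754
x_1 = -9.4385 - 0.01*-71.754 = -8.721


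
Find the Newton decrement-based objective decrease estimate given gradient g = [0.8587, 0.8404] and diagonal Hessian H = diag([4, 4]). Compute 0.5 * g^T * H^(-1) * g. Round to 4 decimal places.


Step 1: H is diagonal, so H^(-1) * g = [0.2147, 0.2101].
Step 2: g^T H^(-1) g = sum_i g_i^2 / H_ii
  = (0.8587)^2/4 + (0.8404)^2/4
  = 0.1843 + 0.1766 = 0.3609
Step 3: Objective decrease = 0.5 * g^T H^(-1) g = 0.1805


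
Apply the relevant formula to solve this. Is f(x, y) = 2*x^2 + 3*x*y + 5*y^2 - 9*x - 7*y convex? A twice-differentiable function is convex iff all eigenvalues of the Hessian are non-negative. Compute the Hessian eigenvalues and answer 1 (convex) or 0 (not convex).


The Hessian of f(x,y) = 2*x^2 + 3*x*y + 5*y^2 - 9*x - 7*y is:
H = [[4, 3], [3, 10]]
Trace = 4 + 10 = 14
Determinant = 4*10 - (3)^2 = 31
Discriminant = (14)^2 - 4*31 = 72.0
Eigenvalues: lambda_1 = 2.7574, lambda_2 = 11.2426
The function is convex.

1


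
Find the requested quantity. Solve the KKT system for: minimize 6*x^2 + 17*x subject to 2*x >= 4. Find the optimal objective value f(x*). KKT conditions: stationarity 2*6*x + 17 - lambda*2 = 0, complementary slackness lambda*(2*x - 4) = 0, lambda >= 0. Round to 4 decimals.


Step 1: Try lambda = 0 (constraint inactive).
x_unc = -17/(2*6) = -1.4167
Check: 2*-1.4167 = -2.8334 < 4 -- violated!
Step 2: Constraint must be active: 2*x = 4
x* = 4/2 = 2.0
lambda = (2*6*2.0 + 17)/2 = 20.5
Step 3: Compute optimal value.
f(x*) = 6*2.0^2 + 17*2.0 = 58.0


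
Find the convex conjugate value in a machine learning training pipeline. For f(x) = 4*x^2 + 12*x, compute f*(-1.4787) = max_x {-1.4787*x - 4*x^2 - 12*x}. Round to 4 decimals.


f*(y) = sup_x {y*x - a*x^2 - b*x} = sup_x {(y-b)*x - a*x^2}
FOC: (y - b) - 2a*x = 0 => x* = (y - b)/(2a)
x* = (-1.4787 - 12)/(2*4) = -1.6848
f*(-1.4787) = (y-b)^2/(4a) = (-1.4787 - 12)^2/(4*4)
= 181.6754/16 = 11.3547


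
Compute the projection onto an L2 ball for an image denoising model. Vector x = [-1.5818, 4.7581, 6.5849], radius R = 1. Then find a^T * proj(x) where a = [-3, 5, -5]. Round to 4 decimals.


Step 1: Compute ||x|| (intermediates to 6 decimals).
||x|| = sqrt((-1.5818)^2 + 4.7581^2 + 6.5849^2) = 8.276625
Step 2: Project.
Since ||x|| > R, scale = R/||x|| = 1/8.276625 = 0.120822, proj(x) = scale * x
proj(x) = [-0.191116, 0.574883, 0.795601]
Step 3: Dot product.
a^T * proj(x) = -3*(-0.191116) + 5*0.574883 - 5*0.795601 = -0.5302


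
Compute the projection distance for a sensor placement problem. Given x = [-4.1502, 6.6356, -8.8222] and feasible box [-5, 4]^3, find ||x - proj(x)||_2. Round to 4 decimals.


Project each component onto [-5, 4].
clip(-4.1502) = -4.1502, clip(6.6356) = 4.0, clip(-8.8222) = -5.0
Projection = [-4.1502, 4.0, -5.0]
Squared diffs: [0.0, 6.9464, 14.6092]
Distance = sqrt(21.5556) = 4.6428


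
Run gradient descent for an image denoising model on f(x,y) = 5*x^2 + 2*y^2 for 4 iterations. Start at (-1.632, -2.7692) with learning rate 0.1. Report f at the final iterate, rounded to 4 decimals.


Gradient descent on f(x,y) = 5*x^2 + 2*y^2.
Starting point: (-1.632, -2.7692), alpha = 0.1
Step 1: grad_x = 2*5*-1.632 = -16.32, grad_y = 2*2*-2.7692 = -11.0768
  x_1 = -1.632 - 0.1*-16.32 = 0.0
  y_1 = -2.7692 - 0.1*-11.0768 = -1.6615
Step 2: grad_x = 2*5*0.0 = 0.0, grad_y = 2*2*-1.6615 = -6.6461
  x_2 = 0.0 - 0.1*0.0 = 0.0
  y_2 = -1.6615 - 0.1*-6.6461 = -0.9969
Step 3: grad_x = 2*5*0.0 = 0.0, grad_y = 2*2*-0.9969 = -3.9876
  x_3 = 0.0 - 0.1*0.0 = 0.0
  y_3 = -0.9969 - 0.1*-3.9876 = -0.5981
Step 4: grad_x = 2*5*0.0 = 0.0, grad_y = 2*2*-0.5981 = -2.3926
  x_4 = 0.0 - 0.1*0.0 = 0.0
  y_4 = -0.5981 - 0.1*-2.3926 = -0.3589
f(0.0, -0.3589) = 5*0.0^2 + 2*(-0.3589)^2 = 0.2576


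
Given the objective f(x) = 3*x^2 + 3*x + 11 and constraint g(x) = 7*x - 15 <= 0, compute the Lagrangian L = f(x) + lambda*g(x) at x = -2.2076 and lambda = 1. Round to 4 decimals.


Step 1: Evaluate f(x).
f(-2.2076) = 3*(-2.2076)^2 + 3*(-2.2076) + 11 = 18.9977
Step 2: Evaluate g(x).
g(-2.2076) = 7*-2.2076 - 15 = -30.4532
Step 3: Compute Lagrangian.
L = 18.9977 + 1*-30.4532 = -11.4555


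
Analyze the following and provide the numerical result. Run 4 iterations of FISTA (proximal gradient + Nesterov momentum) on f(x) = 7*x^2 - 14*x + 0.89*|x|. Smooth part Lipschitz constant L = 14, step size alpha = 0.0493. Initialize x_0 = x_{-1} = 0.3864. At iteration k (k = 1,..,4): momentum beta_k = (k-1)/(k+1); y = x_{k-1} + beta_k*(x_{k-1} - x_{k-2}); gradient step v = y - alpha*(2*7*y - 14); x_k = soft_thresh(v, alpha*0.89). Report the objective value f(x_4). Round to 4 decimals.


FISTA on f(x) = 7*x^2 - 14*x + 0.89*|x|
L = 14, alpha = 0.0493
Iteration 1: beta = 0.0, y = 0.3864 + 0.0*(0.3864 - 0.3864) = 0.3864
  grad(y) = -8.5904, v = y - alpha*grad = 0.8099
  prox(v) = soft_thresh(0.8099, 0.0439) = 0.766
Iteration 2: beta = 0.3333, y = 0.766 + 0.3333*(0.766 - 0.3864) = 0.8926
  grad(y) = -1.504, v = y - alpha*grad = 0.9667
  prox(v) = soft_thresh(0.9667, 0.0439) = 0.9228
Iteration 3: beta = 0.5, y = 0.9228 + 0.5*(0.9228 - 0.766) = 1.0012
  grad(y) = 0.0175, v = y - alpha*grad = 1.0004
  prox(v) = soft_thresh(1.0004, 0.0439) = 0.9565
Iteration 4: beta = 0.6, y = 0.9565 + 0.6*(0.9565 - 0.9228) = 0.9767
  grad(y) = -0.3261, v = y - alpha*grad = 0.9928
  prox(v) = soft_thresh(0.9928, 0.0439) = 0.9489
f(x_4) = 7*0.9489^2 - 14*0.9489 + 0.89*|0.9489| = -6.1372


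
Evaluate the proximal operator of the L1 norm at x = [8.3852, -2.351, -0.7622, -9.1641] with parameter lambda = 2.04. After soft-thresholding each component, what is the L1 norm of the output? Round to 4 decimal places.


Soft-thresholding with lambda = 2.04:
prox(8.3852) = sign(8.3852)*max(|8.3852| - 2.04, 0) = 6.3452
prox(-2.351) = sign(-2.351)*max(|-2.351| - 2.04, 0) = -0.311
prox(-0.7622) = sign(-0.7622)*max(|-0.7622| - 2.04, 0) = 0.0
prox(-9.1641) = sign(-9.1641)*max(|-9.1641| - 2.04, 0) = -7.1241
prox(x) = [6.3452, -0.311, 0.0, -7.1241]
||prox(x)||_1 = 6.3452 + 0.311 + 0.0 + 7.1241 = 13.7803


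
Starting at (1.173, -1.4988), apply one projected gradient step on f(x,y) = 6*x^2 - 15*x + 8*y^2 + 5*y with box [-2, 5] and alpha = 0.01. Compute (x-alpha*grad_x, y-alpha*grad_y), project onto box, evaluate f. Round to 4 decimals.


Step 1: Compute gradient at (1.173, -1.4988).
grad_x = 2*6*1.173 - 15 = -0.924
grad_y = 2*8*-1.4988 + 5 = -18.9808
Step 2: Gradient step.
x_raw = 1.173 - 0.01*-0.924 = 1.1822
y_raw = -1.4988 - 0.01*-18.9808 = -1.309
Step 3: Project onto [-2, 5].
x_proj = clip(1.1822) = 1.1822
y_proj = clip(-1.309) = -1.309
Step 4: Evaluate f.
f(1.1822, -1.309) = -2.1847


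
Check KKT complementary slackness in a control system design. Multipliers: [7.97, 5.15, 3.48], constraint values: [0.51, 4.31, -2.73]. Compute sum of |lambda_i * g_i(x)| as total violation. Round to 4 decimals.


KKT complementary slackness check:
lambda_1 * g_1 = 7.97 * 0.51 = 4.0647
lambda_2 * g_2 = 5.15 * 4.31 = 22.1965
lambda_3 * g_3 = 3.48 * -2.73 = -9.5004
Total violation = 4.0647 + 22.1965 + 9.5004 = 35.7616


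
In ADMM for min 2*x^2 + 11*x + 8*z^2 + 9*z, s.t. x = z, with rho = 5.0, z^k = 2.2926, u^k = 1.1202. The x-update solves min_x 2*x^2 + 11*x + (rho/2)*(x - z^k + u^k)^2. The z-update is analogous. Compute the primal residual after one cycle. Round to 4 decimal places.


ADMM iteration with rho = 5.0, z^k = 2.2926, u^k = 1.1202
Step 1: x-update.
Minimize 2*x^2 + 11*x + (5.0/2)*(x - 2.2926 + 1.1202)^2
FOC: (2*2 + 5.0)*x = -11 + 5.0*(2.2926 - 1.1202)
x^{k+1} = -0.5709
Step 2: z-update.
Minimize 8*z^2 + 9*z + (5.0/2)*(-0.5709 - z + 1.1202)^2
FOC: (2*8 + 5.0)*z = -9 + 5.0*(-0.5709 + 1.1202)
z^{k+1} = -0.2978
Step 3: u-update.
u^{k+1} = 1.1202 - 0.5709 + 0.2978 = 0.8471
Step 4: Primal residual = |-0.5709 + 0.2978| = 0.2731


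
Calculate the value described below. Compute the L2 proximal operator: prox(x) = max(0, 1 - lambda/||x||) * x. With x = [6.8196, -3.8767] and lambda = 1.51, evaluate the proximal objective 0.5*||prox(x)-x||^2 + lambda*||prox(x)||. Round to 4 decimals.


Step 1: Compute ||x||.
||x|| = 7.8445
Step 2: Compute scaling factor.
scale = max(0, 1 - 1.51/7.8445) = 0.8075
Step 3: prox(x) = [5.5069, -3.1305]
||prox(x)|| = 6.3345
Step 4: Proximal objective.
0.5*||prox-x||^2 = 1.1401
lambda*||prox|| = 9.5651
Total = 10.7051


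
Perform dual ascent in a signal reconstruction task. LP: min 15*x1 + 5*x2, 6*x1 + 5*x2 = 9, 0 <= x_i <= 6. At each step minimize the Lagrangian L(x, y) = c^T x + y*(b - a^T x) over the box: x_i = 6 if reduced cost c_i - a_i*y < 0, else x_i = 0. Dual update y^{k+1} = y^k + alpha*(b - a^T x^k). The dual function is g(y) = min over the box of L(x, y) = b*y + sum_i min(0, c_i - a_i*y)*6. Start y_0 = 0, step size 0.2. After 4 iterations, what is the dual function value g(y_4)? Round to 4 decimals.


Dual ascent for LP: min 15*x1 + 5*x2, 6*x1 + 5*x2 = 9, 0 <= x_i <= 6
Step 1: y^k = 0.0, reduced costs: (15.0, 5.0)
  x^k = (0.0, 0.0), subgradient = b - a^T x = 9.0
  y^{k+1} = 0.0 + 0.2*9.0 = 1.8
Step 2: y^k = 1.8, reduced costs: (4.2, -4.0)
  x^k = (0.0, 6.0), subgradient = b - a^T x = -21.0
  y^{k+1} = 1.8 + 0.2*-21.0 = -2.4
Step 3: y^k = -2.4, reduced costs: (29.4, 17.0)
  x^k = (0.0, 0.0), subgradient = b - a^T x = 9.0
  y^{k+1} = -2.4 + 0.2*9.0 = -0.6
Step 4: y^k = -0.6, reduced costs: (18.6, 8.0)
  x^k = (0.0, 0.0), subgradient = b - a^T x = 9.0
  y^{k+1} = -0.6 + 0.2*9.0 = 1.2
Dual objective at y_4 = 1.2: reduced costs (7.8, -1.0), box minimizer x = (0.0, 6.0)
g(y_4) = b*y + (c1 - a1*y)*x1 + (c2 - a2*y)*x2 = 9*1.2 + 7.8*0.0 + (-1.0)*6.0 = 10.8 + 0.0 - 6.0 = 4.8


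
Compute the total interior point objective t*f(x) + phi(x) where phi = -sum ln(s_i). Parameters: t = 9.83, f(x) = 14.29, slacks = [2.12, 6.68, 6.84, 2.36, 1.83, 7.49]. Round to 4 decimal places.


Step 1: Compute log-barrier.
ln values: [0.7514, 1.8991, 1.9228, 0.8587, 0.6043, 2.0136]
phi = -(0.7514 + 1.8991 + 1.9228 + 0.8587 + 0.6043 + 2.0136) = -8.0499
Step 2: Compute augmented objective.
t*f(x) = 9.83*14.29 = 140.4707
Total = 140.4707 - 8.0499 = 132.4208


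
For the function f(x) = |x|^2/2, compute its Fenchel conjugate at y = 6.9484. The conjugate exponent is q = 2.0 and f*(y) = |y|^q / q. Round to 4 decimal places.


The conjugate exponent q satisfies 1/p + 1/q = 1.
p = 2, so q = 2/(2 - 1) = 2.0
|y|^q = 6.9484^2.0 = 48.2803
f*(6.9484) = 48.2803 / 2.0 = 24.1401


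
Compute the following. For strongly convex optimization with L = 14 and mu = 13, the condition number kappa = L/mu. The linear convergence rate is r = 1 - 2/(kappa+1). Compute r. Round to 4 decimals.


Step 1: Compute the condition number.
kappa = L/mu = 14/13 = 1.0769
Step 2: Compute the convergence rate.
r = 1 - 2/(kappa + 1) = 1 - 2*mu/(L + mu) = (L - mu)/(L + mu) = 1/27 = 0.037


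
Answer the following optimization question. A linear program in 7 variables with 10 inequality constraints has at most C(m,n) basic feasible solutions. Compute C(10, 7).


Each vertex corresponds to some choice of n active constraints out of m, so the number of vertices is at most C(m, n) = m! / (n!(m-n)!).
m = 10, n = 7
Numerator: 10 * 9 * 8 * 7 * 6 * 5 * 4
Denominator: 7! = 5040
C(10, 7) = 120


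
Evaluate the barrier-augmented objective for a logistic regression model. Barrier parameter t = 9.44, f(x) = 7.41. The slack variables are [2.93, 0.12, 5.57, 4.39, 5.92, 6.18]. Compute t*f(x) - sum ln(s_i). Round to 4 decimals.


Step 1: Compute log-barrier.
ln values: [1.075, -2.1203, 1.7174, 1.4793, 1.7783, 1.8213]
phi = -(1.075 - 2.1203 + 1.7174 + 1.4793 + 1.7783 + 1.8213) = -5.7511
Step 2: Compute augmented objective.
t*f(x) = 9.44*7.41 = 69.9504
Total = 69.9504 - 5.7511 = 64.1993


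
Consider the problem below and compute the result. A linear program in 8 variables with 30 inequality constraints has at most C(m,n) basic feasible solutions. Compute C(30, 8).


Each vertex corresponds to some choice of n active constraints out of m, so the number of vertices is at most C(m, n) = m! / (n!(m-n)!).
m = 30, n = 8
Numerator: 30 * 29 * 28 * 27 * 26 * 25 * 24 * 23
Denominator: 8! = 40320
C(30, 8) = 5852925


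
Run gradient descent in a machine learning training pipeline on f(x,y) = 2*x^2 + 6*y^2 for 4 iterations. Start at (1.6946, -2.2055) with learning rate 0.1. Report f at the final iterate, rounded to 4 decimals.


Gradient descent on f(x,y) = 2*x^2 + 6*y^2.
Starting point: (1.6946, -2.2055), alpha = 0.1
Step 1: grad_x = 2*2*1.6946 = 6.7784, grad_y = 2*6*-2.2055 = -26.466
  x_1 = 1.6946 - 0.1*6.7784 = 1.0168
  y_1 = -2.2055 - 0.1*-26.466 = 0.4411
Step 2: grad_x = 2*2*1.0168 = 4.067, grad_y = 2*6*0.4411 = 5.2932
  x_2 = 1.0168 - 0.1*4.067 = 0.6101
  y_2 = 0.4411 - 0.1*5.2932 = -0.0882
Step 3: grad_x = 2*2*0.6101 = 2.4402, grad_y = 2*6*-0.0882 = -1.0586
  x_3 = 0.6101 - 0.1*2.4402 = 0.366
  y_3 = -0.0882 - 0.1*-1.0586 = 0.0176
Step 4: grad_x = 2*2*0.366 = 1.4641, grad_y = 2*6*0.0176 = 0.2117
  x_4 = 0.366 - 0.1*1.4641 = 0.2196
  y_4 = 0.0176 - 0.1*0.2117 = -0.0035
f(0.2196, -0.0035) = 2*0.2196^2 + 6*(-0.0035)^2 = 0.0965


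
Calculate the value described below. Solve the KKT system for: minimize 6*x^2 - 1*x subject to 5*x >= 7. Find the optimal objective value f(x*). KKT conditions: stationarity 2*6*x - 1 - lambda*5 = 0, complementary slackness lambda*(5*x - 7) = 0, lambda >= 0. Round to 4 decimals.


Step 1: Try lambda = 0 (constraint inactive).
x_unc = 1/(2*6) = 0.0833
Check: 5*0.0833 = 0.4165 < 7 -- violated!
Step 2: Constraint must be active: 5*x = 7
x* = 7/5 = 1.4
lambda = (2*6*1.4 - 1)/5 = 3.16
Step 3: Compute optimal value.
f(x*) = 6*1.4^2 - 1*1.4 = 10.36


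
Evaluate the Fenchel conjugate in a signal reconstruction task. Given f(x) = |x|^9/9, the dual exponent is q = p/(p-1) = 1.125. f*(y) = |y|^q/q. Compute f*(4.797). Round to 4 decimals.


The conjugate exponent q satisfies 1/p + 1/q = 1.
p = 9, so q = 9/(9 - 1) = 1.125
|y|^q = 4.797^1.125 = 5.8357
f*(4.797) = 5.8357 / 1.125 = 5.1873


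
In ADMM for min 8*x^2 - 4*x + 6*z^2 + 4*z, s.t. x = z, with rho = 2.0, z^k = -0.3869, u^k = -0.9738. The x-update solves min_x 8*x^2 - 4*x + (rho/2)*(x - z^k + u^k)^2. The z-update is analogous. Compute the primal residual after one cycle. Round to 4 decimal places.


ADMM iteration with rho = 2.0, z^k = -0.3869, u^k = -0.9738
Step 1: x-update.
Minimize 8*x^2 - 4*x + (2.0/2)*(x + 0.3869 - 0.9738)^2
FOC: (2*8 + 2.0)*x = 4 + 2.0*(-0.3869 + 0.9738)
x^{k+1} = 0.2874
Step 2: z-update.
Minimize 6*z^2 + 4*z + (2.0/2)*(0.2874 - z - 0.9738)^2
FOC: (2*6 + 2.0)*z = -4 + 2.0*(0.2874 - 0.9738)
z^{k+1} = -0.3838
Step 3: u-update.
u^{k+1} = -0.9738 + 0.2874 + 0.3838 = -0.3026
Step 4: Primal residual = |0.2874 + 0.3838| = 0.6712


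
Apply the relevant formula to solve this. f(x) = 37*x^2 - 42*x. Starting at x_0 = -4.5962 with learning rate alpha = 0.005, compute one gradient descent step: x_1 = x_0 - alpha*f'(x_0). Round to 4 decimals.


We compute the gradient at x_0 and apply the update.
f'(x) = 74*x - 42
f'(-4.5962) = 74*-4.5962 - 42 = -382.1188
x_1 = -4.5962 - 0.005*-382.1188 = -2.6856


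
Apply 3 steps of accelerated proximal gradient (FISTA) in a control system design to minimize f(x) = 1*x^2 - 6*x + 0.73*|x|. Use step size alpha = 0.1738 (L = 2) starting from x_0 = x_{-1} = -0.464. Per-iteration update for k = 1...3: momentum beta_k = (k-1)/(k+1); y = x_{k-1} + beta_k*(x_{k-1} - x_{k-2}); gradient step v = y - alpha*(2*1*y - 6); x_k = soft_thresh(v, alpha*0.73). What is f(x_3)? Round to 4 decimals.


FISTA on f(x) = 1*x^2 - 6*x + 0.73*|x|
L = 2, alpha = 0.1738
Iteration 1: beta = 0.0, y = -0.464 + 0.0*(-0.464 + 0.464) = -0.464
  grad(y) = -6.928, v = y - alpha*grad = 0.7401
  prox(v) = soft_thresh(0.7401, 0.1269) = 0.6132
Iteration 2: beta = 0.3333, y = 0.6132 + 0.3333*(0.6132 + 0.464) = 0.9723
  grad(y) = -4.0554, v = y - alpha*grad = 1.6771
  prox(v) = soft_thresh(1.6771, 0.1269) = 1.5502
Iteration 3: beta = 0.5, y = 1.5502 + 0.5*(1.5502 - 0.6132) = 2.0188
  grad(y) = -1.9625, v = y - alpha*grad = 2.3598
  prox(v) = soft_thresh(2.3598, 0.1269) = 2.233
f(x_3) = 1*2.233^2 - 6*2.233 + 0.73*|2.233| = -6.7816


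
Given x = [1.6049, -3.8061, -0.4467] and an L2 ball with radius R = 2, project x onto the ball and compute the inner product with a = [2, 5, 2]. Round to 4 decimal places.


Step 1: Compute ||x|| (intermediates to 6 decimals).
||x|| = sqrt(1.6049^2 + (-3.8061)^2 + (-0.4467)^2) = 4.154713
Step 2: Project.
Since ||x|| > R, scale = R/||x|| = 2/4.154713 = 0.481381, proj(x) = scale * x
proj(x) = [0.772568, -1.832184, -0.215033]
Step 3: Dot product.
a^T * proj(x) = 2*0.772568 + 5*(-1.832184) + 2*(-0.215033) = -8.0459


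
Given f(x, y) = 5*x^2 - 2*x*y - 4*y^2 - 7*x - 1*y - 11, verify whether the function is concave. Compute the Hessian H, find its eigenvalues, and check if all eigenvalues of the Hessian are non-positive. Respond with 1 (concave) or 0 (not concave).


The Hessian of f(x,y) = 5*x^2 - 2*x*y - 4*y^2 - 7*x - 1*y - 11 is:
H = [[10, -2], [-2, -8]]
Trace = 10 - 8 = 2
Determinant = 10*-8 - (-2)^2 = -84
Discriminant = (2)^2 - 4*-84 = 340.0
Eigenvalues: lambda_1 = -8.2195, lambda_2 = 10.2195
The function is not concave.

0


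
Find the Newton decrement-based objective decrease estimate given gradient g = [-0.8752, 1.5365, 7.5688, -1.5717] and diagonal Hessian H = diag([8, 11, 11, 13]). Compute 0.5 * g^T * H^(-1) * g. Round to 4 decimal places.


Step 1: H is diagonal, so H^(-1) * g = [-0.1094, 0.1397, 0.6881, -0.1209].
Step 2: g^T H^(-1) g = sum_i g_i^2 / H_ii
  = (-0.8752)^2/8 + (1.5365)^2/11 + (7.5688)^2/11 + (-1.5717)^2/13
  = 0.0957 + 0.2146 + 5.2079 + 0.19 = 5.7083
Step 3: Objective decrease = 0.5 * g^T H^(-1) g = 2.8541


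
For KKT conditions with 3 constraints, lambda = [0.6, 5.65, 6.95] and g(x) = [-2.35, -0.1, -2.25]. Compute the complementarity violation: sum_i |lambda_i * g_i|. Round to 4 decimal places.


KKT complementary slackness check:
lambda_1 * g_1 = 0.6 * -2.35 = -1.41
lambda_2 * g_2 = 5.65 * -0.1 = -0.565
lambda_3 * g_3 = 6.95 * -2.25 = -15.6375
Total violation = 1.41 + 0.565 + 15.6375 = 17.6125


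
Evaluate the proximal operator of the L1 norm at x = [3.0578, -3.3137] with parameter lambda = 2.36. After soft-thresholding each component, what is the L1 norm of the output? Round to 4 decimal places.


Soft-thresholding with lambda = 2.36:
prox(3.0578) = sign(3.0578)*max(|3.0578| - 2.36, 0) = 0.6978
prox(-3.3137) = sign(-3.3137)*max(|-3.3137| - 2.36, 0) = -0.9537
prox(x) = [0.6978, -0.9537]
||prox(x)||_1 = 0.6978 + 0.9537 = 1.6515


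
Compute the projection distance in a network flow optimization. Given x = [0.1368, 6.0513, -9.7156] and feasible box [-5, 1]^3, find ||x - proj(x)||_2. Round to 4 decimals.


Project each component onto [-5, 1].
clip(0.1368) = 0.1368, clip(6.0513) = 1.0, clip(-9.7156) = -5.0
Projection = [0.1368, 1.0, -5.0]
Squared diffs: [0.0, 25.5156, 22.2369]
Distance = sqrt(47.7525) = 6.9103


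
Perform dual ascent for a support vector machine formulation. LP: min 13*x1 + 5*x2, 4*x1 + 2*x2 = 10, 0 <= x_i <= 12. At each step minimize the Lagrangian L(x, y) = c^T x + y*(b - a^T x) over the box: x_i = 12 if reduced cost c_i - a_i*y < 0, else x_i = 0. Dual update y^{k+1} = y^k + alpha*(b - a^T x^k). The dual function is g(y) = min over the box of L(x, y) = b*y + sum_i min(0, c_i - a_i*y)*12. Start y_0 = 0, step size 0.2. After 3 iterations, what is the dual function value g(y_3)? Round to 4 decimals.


Dual ascent for LP: min 13*x1 + 5*x2, 4*x1 + 2*x2 = 10, 0 <= x_i <= 12
Step 1: y^k = 0.0, reduced costs: (13.0, 5.0)
  x^k = (0.0, 0.0), subgradient = b - a^T x = 10.0
  y^{k+1} = 0.0 + 0.2*10.0 = 2.0
Step 2: y^k = 2.0, reduced costs: (5.0, 1.0)
  x^k = (0.0, 0.0), subgradient = b - a^T x = 10.0
  y^{k+1} = 2.0 + 0.2*10.0 = 4.0
Step 3: y^k = 4.0, reduced costs: (-3.0, -3.0)
  x^k = (12.0, 12.0), subgradient = b - a^T x = -62.0
  y^{k+1} = 4.0 + 0.2*-62.0 = -8.4
Dual objective at y_3 = -8.4: reduced costs (46.6, 21.8), box minimizer x = (0.0, 0.0)
g(y_3) = b*y + (c1 - a1*y)*x1 + (c2 - a2*y)*x2 = 10*(-8.4) + 46.6*0.0 + 21.8*0.0 = -84.0 + 0.0 + 0.0 = -84.0


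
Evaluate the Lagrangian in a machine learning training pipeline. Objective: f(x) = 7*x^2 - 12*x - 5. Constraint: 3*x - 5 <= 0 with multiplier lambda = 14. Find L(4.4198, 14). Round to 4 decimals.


Step 1: Evaluate f(x).
f(4.4198) = 7*4.4198^2 - 12*4.4198 - 5 = 78.7048
Step 2: Evaluate g(x).
g(4.4198) = 3*4.4198 - 5 = 8.2594
Step 3: Compute Lagrangian.
L = 78.7048 + 14*8.2594 = 194.3364


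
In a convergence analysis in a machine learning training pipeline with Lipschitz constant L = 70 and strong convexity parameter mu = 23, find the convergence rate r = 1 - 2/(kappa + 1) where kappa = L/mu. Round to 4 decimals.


Step 1: Compute the condition number.
kappa = L/mu = 70/23 = 3.0435
Step 2: Compute the convergence rate.
r = 1 - 2/(kappa + 1) = 1 - 2*mu/(L + mu) = (L - mu)/(L + mu) = 47/93 = 0.5054


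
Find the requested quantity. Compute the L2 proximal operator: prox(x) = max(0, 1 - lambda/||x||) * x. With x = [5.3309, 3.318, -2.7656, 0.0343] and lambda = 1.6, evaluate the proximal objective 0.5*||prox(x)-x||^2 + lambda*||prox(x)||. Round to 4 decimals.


Step 1: Compute ||x||.
||x|| = 6.8613
Step 2: Compute scaling factor.
scale = max(0, 1 - 1.6/6.8613) = 0.7668
Step 3: prox(x) = [4.0878, 2.5443, -2.1207, 0.0263]
||prox(x)|| = 5.2613
Step 4: Proximal objective.
0.5*||prox-x||^2 = 1.28
lambda*||prox|| = 8.4181
Total = 9.6981


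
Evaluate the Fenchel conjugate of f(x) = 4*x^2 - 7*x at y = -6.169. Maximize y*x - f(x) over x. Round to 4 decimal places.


f*(y) = sup_x {y*x - a*x^2 - b*x} = sup_x {(y-b)*x - a*x^2}
FOC: (y - b) - 2a*x = 0 => x* = (y - b)/(2a)
x* = (-6.169 + 7)/(2*4) = 0.1039
f*(-6.169) = (y-b)^2/(4a) = (-6.169 + 7)^2/(4*4)
= 0.6906/16 = 0.0432


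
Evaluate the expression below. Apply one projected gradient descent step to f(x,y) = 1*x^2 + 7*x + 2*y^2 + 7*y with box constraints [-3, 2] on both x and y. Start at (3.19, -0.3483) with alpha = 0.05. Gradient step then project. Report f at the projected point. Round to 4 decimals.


Step 1: Compute gradient at (3.19, -0.3483).
grad_x = 2*1*3.19 + 7 = 13.38
grad_y = 2*2*-0.3483 + 7 = 5.6068
Step 2: Gradient step.
x_raw = 3.19 - 0.05*13.38 = 2.521
y_raw = -0.3483 - 0.05*5.6068 = -0.6286
Step 3: Project onto [-3, 2].
x_proj = clip(2.521) = 2.0
y_proj = clip(-0.6286) = -0.6286
Step 4: Evaluate f.
f(2.0, -0.6286) = 14.3899


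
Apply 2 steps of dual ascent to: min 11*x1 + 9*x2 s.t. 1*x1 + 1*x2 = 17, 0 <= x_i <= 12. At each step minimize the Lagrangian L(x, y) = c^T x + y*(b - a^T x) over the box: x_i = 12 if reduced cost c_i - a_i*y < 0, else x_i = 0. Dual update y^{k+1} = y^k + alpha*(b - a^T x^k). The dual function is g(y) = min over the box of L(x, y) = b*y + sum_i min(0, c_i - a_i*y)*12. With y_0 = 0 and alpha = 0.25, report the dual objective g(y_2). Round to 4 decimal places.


Dual ascent for LP: min 11*x1 + 9*x2, 1*x1 + 1*x2 = 17, 0 <= x_i <= 12
Step 1: y^k = 0.0, reduced costs: (11.0, 9.0)
  x^k = (0.0, 0.0), subgradient = b - a^T x = 17.0
  y^{k+1} = 0.0 + 0.25*17.0 = 4.25
Step 2: y^k = 4.25, reduced costs: (6.75, 4.75)
  x^k = (0.0, 0.0), subgradient = b - a^T x = 17.0
  y^{k+1} = 4.25 + 0.25*17.0 = 8.5
Dual objective at y_2 = 8.5: reduced costs (2.5, 0.5), box minimizer x = (0.0, 0.0)
g(y_2) = b*y + (c1 - a1*y)*x1 + (c2 - a2*y)*x2 = 17*8.5 + 2.5*0.0 + 0.5*0.0 = 144.5 + 0.0 + 0.0 = 144.5


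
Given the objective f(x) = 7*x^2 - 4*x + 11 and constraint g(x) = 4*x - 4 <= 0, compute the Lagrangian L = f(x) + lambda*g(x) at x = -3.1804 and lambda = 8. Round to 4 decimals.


Step 1: Evaluate f(x).
f(-3.1804) = 7*(-3.1804)^2 - 4*(-3.1804) + 11 = 94.5262
Step 2: Evaluate g(x).
g(-3.1804) = 4*-3.1804 - 4 = -16.7216
Step 3: Compute Lagrangian.
L = 94.5262 + 8*-16.7216 = -39.2466
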